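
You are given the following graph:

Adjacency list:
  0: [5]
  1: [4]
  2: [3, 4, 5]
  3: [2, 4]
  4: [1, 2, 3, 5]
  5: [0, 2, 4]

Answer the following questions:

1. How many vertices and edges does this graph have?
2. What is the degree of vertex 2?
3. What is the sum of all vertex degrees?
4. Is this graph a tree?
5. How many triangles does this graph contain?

Count: 6 vertices, 7 edges.
Vertex 2 has neighbors [3, 4, 5], degree = 3.
Handshaking lemma: 2 * 7 = 14.
A tree on 6 vertices has 5 edges. This graph has 7 edges (2 extra). Not a tree.
Number of triangles = 2.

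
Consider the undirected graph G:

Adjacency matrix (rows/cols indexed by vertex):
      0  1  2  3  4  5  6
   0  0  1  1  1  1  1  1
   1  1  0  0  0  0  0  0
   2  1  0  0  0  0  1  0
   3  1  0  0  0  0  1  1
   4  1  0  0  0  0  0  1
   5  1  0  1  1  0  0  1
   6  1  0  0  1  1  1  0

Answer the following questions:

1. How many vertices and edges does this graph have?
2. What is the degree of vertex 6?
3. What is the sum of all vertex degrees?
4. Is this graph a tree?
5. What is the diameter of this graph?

Count: 7 vertices, 11 edges.
Vertex 6 has neighbors [0, 3, 4, 5], degree = 4.
Handshaking lemma: 2 * 11 = 22.
A tree on 7 vertices has 6 edges. This graph has 11 edges (5 extra). Not a tree.
Diameter (longest shortest path) = 2.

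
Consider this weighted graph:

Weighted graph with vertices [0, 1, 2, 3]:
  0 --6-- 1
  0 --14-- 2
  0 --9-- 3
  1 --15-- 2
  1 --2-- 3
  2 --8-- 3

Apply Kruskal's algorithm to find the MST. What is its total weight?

Applying Kruskal's algorithm (sort edges by weight, add if no cycle):
  Add (1,3) w=2
  Add (0,1) w=6
  Add (2,3) w=8
  Skip (0,3) w=9 (creates cycle)
  Skip (0,2) w=14 (creates cycle)
  Skip (1,2) w=15 (creates cycle)
MST weight = 16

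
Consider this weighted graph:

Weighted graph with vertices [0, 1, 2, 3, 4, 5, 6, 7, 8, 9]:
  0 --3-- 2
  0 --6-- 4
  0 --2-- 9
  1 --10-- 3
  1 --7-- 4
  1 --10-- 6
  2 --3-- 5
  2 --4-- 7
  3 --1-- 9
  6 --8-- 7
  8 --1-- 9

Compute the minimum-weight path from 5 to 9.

Using Dijkstra's algorithm from vertex 5:
Shortest path: 5 -> 2 -> 0 -> 9
Total weight: 3 + 3 + 2 = 8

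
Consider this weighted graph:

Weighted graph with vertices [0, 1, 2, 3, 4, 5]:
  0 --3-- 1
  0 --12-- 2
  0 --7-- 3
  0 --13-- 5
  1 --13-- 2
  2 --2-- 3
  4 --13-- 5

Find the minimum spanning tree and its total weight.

Applying Kruskal's algorithm (sort edges by weight, add if no cycle):
  Add (2,3) w=2
  Add (0,1) w=3
  Add (0,3) w=7
  Skip (0,2) w=12 (creates cycle)
  Add (0,5) w=13
  Skip (1,2) w=13 (creates cycle)
  Add (4,5) w=13
MST weight = 38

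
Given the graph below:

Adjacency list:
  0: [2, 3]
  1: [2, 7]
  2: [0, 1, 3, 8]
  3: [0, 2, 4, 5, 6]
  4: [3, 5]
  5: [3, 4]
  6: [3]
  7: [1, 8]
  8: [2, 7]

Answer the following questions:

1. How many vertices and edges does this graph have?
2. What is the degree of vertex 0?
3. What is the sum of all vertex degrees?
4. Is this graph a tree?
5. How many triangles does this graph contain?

Count: 9 vertices, 11 edges.
Vertex 0 has neighbors [2, 3], degree = 2.
Handshaking lemma: 2 * 11 = 22.
A tree on 9 vertices has 8 edges. This graph has 11 edges (3 extra). Not a tree.
Number of triangles = 2.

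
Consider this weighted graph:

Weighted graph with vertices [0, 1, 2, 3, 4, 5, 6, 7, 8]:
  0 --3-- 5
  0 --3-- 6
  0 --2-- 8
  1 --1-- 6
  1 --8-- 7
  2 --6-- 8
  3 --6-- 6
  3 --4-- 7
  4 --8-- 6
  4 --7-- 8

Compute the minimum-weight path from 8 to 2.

Using Dijkstra's algorithm from vertex 8:
Shortest path: 8 -> 2
Total weight: 6 = 6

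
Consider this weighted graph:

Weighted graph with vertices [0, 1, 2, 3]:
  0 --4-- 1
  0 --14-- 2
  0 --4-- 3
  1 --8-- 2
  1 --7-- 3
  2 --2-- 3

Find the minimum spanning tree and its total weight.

Applying Kruskal's algorithm (sort edges by weight, add if no cycle):
  Add (2,3) w=2
  Add (0,3) w=4
  Add (0,1) w=4
  Skip (1,3) w=7 (creates cycle)
  Skip (1,2) w=8 (creates cycle)
  Skip (0,2) w=14 (creates cycle)
MST weight = 10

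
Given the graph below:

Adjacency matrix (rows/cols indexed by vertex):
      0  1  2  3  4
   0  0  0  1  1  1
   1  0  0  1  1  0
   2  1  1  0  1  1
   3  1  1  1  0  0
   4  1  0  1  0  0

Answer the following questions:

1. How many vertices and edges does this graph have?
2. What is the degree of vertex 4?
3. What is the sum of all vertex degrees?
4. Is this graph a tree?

Count: 5 vertices, 7 edges.
Vertex 4 has neighbors [0, 2], degree = 2.
Handshaking lemma: 2 * 7 = 14.
A tree on 5 vertices has 4 edges. This graph has 7 edges (3 extra). Not a tree.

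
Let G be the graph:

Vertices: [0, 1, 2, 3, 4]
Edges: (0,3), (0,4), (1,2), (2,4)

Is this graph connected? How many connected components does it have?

Checking connectivity: the graph has 1 connected component(s).
All vertices are reachable from each other. The graph IS connected.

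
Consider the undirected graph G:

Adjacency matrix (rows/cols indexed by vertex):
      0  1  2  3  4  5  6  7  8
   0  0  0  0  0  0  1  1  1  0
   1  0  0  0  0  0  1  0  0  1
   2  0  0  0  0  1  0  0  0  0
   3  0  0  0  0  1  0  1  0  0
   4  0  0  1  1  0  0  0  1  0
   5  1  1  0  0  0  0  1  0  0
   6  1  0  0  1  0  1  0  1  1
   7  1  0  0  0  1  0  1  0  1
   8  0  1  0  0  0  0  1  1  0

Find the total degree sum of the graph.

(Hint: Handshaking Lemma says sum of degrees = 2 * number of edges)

Count edges: 13 edges.
By Handshaking Lemma: sum of degrees = 2 * 13 = 26.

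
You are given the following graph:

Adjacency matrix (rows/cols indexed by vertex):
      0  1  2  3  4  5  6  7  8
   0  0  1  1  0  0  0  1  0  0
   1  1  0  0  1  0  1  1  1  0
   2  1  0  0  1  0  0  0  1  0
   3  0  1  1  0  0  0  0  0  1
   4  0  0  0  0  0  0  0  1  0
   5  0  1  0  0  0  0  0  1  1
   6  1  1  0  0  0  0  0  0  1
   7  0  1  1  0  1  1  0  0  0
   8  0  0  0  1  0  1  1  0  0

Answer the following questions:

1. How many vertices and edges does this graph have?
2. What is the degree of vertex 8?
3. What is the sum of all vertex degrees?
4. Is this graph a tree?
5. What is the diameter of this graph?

Count: 9 vertices, 14 edges.
Vertex 8 has neighbors [3, 5, 6], degree = 3.
Handshaking lemma: 2 * 14 = 28.
A tree on 9 vertices has 8 edges. This graph has 14 edges (6 extra). Not a tree.
Diameter (longest shortest path) = 3.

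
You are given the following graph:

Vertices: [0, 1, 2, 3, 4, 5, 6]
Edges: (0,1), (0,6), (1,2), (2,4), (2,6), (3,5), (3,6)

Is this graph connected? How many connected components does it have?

Checking connectivity: the graph has 1 connected component(s).
All vertices are reachable from each other. The graph IS connected.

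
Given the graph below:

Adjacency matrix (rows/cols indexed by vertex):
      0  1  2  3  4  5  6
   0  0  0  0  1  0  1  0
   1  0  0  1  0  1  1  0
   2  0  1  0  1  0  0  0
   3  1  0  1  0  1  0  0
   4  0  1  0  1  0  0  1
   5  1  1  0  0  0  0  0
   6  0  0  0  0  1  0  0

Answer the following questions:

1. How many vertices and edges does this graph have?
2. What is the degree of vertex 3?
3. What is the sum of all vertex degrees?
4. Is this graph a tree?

Count: 7 vertices, 8 edges.
Vertex 3 has neighbors [0, 2, 4], degree = 3.
Handshaking lemma: 2 * 8 = 16.
A tree on 7 vertices has 6 edges. This graph has 8 edges (2 extra). Not a tree.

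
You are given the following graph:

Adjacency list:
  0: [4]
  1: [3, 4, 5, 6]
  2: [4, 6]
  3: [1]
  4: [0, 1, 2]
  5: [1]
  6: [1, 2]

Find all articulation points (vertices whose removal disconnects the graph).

An articulation point is a vertex whose removal disconnects the graph.
Articulation points: [1, 4]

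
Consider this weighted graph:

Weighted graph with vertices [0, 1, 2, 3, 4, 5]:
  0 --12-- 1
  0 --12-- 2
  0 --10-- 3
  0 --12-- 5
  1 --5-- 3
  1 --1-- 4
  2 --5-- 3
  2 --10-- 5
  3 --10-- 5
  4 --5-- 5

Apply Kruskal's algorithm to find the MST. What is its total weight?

Applying Kruskal's algorithm (sort edges by weight, add if no cycle):
  Add (1,4) w=1
  Add (1,3) w=5
  Add (2,3) w=5
  Add (4,5) w=5
  Add (0,3) w=10
  Skip (2,5) w=10 (creates cycle)
  Skip (3,5) w=10 (creates cycle)
  Skip (0,5) w=12 (creates cycle)
  Skip (0,1) w=12 (creates cycle)
  Skip (0,2) w=12 (creates cycle)
MST weight = 26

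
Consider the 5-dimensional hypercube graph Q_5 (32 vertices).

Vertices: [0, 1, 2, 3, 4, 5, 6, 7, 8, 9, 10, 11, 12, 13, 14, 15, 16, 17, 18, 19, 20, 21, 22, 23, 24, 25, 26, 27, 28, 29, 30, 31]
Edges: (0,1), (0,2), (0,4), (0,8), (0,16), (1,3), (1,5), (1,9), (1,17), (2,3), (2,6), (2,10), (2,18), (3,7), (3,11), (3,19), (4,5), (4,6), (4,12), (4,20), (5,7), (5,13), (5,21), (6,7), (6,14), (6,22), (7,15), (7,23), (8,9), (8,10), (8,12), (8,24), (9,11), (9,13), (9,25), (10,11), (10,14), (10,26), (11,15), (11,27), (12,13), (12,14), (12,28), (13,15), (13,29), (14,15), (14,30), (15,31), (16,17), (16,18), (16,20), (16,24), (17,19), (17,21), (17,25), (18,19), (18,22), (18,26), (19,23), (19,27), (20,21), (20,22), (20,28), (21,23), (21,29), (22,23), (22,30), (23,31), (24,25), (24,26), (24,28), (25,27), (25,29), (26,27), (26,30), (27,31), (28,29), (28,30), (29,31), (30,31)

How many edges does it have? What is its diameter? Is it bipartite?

The 5-dimensional hypercube Q_5 has 32 vertices and each vertex has degree 5.
Total edges = 32 * 5 / 2 = 80.
Diameter = 5 (max Hamming distance between binary labels).
Hypercubes are bipartite (partition by parity of binary representation).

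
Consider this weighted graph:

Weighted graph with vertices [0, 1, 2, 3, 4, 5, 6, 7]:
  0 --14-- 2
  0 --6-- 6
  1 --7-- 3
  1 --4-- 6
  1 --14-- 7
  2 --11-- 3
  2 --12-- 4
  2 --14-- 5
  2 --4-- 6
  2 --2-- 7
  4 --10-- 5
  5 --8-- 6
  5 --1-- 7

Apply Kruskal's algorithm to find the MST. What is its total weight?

Applying Kruskal's algorithm (sort edges by weight, add if no cycle):
  Add (5,7) w=1
  Add (2,7) w=2
  Add (1,6) w=4
  Add (2,6) w=4
  Add (0,6) w=6
  Add (1,3) w=7
  Skip (5,6) w=8 (creates cycle)
  Add (4,5) w=10
  Skip (2,3) w=11 (creates cycle)
  Skip (2,4) w=12 (creates cycle)
  Skip (0,2) w=14 (creates cycle)
  Skip (1,7) w=14 (creates cycle)
  Skip (2,5) w=14 (creates cycle)
MST weight = 34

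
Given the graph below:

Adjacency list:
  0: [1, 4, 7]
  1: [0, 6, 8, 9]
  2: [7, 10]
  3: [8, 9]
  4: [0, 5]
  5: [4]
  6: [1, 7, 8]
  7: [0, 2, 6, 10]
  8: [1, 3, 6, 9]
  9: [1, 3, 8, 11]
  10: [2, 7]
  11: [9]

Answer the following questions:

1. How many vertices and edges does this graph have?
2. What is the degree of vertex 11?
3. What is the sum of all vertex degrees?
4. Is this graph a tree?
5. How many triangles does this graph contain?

Count: 12 vertices, 16 edges.
Vertex 11 has neighbors [9], degree = 1.
Handshaking lemma: 2 * 16 = 32.
A tree on 12 vertices has 11 edges. This graph has 16 edges (5 extra). Not a tree.
Number of triangles = 4.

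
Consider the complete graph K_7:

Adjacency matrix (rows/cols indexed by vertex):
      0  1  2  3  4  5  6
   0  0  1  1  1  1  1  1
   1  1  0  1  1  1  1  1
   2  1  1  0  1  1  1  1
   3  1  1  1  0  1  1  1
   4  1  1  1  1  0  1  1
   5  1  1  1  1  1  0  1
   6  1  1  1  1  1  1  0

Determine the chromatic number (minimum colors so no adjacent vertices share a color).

In K_7, every vertex is adjacent to every other vertex.
Each vertex needs a unique color.
Chromatic number = 7.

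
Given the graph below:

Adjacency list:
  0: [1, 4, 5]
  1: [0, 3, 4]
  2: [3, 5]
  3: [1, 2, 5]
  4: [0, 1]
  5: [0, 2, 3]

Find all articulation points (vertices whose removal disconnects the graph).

No articulation points. The graph is biconnected.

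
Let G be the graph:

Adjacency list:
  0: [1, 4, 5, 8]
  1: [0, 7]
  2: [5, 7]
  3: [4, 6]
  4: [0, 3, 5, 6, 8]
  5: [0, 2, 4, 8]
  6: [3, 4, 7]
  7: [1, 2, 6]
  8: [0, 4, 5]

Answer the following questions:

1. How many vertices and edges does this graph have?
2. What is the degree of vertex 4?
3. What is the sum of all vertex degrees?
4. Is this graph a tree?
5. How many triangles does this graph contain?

Count: 9 vertices, 14 edges.
Vertex 4 has neighbors [0, 3, 5, 6, 8], degree = 5.
Handshaking lemma: 2 * 14 = 28.
A tree on 9 vertices has 8 edges. This graph has 14 edges (6 extra). Not a tree.
Number of triangles = 5.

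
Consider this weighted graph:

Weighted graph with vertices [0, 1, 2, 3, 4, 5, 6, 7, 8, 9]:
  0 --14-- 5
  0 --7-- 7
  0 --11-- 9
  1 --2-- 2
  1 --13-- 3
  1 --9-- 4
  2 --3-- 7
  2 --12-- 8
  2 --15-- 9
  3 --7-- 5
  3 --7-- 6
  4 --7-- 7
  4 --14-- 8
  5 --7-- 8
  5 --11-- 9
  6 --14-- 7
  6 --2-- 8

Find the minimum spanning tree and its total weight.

Applying Kruskal's algorithm (sort edges by weight, add if no cycle):
  Add (1,2) w=2
  Add (6,8) w=2
  Add (2,7) w=3
  Add (0,7) w=7
  Add (3,5) w=7
  Add (3,6) w=7
  Add (4,7) w=7
  Skip (5,8) w=7 (creates cycle)
  Skip (1,4) w=9 (creates cycle)
  Add (0,9) w=11
  Add (5,9) w=11
  Skip (2,8) w=12 (creates cycle)
  Skip (1,3) w=13 (creates cycle)
  Skip (0,5) w=14 (creates cycle)
  Skip (4,8) w=14 (creates cycle)
  Skip (6,7) w=14 (creates cycle)
  Skip (2,9) w=15 (creates cycle)
MST weight = 57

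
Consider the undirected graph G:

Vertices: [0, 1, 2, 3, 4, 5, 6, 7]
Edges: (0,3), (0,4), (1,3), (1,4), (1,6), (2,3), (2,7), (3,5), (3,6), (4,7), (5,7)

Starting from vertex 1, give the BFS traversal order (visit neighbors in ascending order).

BFS from vertex 1 (neighbors processed in ascending order):
Visit order: 1, 3, 4, 6, 0, 2, 5, 7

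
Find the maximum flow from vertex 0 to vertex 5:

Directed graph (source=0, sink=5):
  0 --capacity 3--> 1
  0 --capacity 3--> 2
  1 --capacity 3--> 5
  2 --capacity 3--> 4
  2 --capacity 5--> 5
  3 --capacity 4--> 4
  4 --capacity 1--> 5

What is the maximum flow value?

Computing max flow:
  Flow on (0->1): 3/3
  Flow on (0->2): 3/3
  Flow on (1->5): 3/3
  Flow on (2->5): 3/5
Maximum flow = 6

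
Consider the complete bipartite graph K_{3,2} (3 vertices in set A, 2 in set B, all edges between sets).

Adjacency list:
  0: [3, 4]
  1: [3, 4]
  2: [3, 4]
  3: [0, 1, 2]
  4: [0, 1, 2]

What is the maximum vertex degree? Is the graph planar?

Set-A vertices have degree 2; set-B vertices have degree 3. Maximum degree = max(3,2) = 3.
min(3,2) <= 2, so K_{3,2} avoids a K_{3,3} subdivision and is planar.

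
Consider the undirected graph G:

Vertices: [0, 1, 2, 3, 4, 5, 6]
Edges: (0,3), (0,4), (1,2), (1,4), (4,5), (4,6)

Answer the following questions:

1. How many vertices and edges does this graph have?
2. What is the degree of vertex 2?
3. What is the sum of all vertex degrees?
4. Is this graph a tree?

Count: 7 vertices, 6 edges.
Vertex 2 has neighbors [1], degree = 1.
Handshaking lemma: 2 * 6 = 12.
A graph is a tree iff it is connected and has exactly n-1 edges. This graph is connected (all 7 vertices in one component) and has 7-1 = 6 edges. It is a tree.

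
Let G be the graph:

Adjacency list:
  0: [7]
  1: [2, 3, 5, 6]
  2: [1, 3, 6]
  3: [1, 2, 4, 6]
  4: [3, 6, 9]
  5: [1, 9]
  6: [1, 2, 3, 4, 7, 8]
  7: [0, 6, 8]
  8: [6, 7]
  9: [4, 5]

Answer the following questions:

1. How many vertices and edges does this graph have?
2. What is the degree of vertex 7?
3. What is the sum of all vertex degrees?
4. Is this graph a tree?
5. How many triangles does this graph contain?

Count: 10 vertices, 15 edges.
Vertex 7 has neighbors [0, 6, 8], degree = 3.
Handshaking lemma: 2 * 15 = 30.
A tree on 10 vertices has 9 edges. This graph has 15 edges (6 extra). Not a tree.
Number of triangles = 6.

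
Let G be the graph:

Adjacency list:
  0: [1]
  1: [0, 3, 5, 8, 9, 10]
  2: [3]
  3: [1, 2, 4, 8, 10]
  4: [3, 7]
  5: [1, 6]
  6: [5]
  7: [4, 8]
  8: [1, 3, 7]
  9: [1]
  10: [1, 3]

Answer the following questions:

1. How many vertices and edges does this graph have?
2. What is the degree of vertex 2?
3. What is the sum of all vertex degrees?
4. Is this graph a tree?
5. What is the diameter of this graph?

Count: 11 vertices, 13 edges.
Vertex 2 has neighbors [3], degree = 1.
Handshaking lemma: 2 * 13 = 26.
A tree on 11 vertices has 10 edges. This graph has 13 edges (3 extra). Not a tree.
Diameter (longest shortest path) = 4.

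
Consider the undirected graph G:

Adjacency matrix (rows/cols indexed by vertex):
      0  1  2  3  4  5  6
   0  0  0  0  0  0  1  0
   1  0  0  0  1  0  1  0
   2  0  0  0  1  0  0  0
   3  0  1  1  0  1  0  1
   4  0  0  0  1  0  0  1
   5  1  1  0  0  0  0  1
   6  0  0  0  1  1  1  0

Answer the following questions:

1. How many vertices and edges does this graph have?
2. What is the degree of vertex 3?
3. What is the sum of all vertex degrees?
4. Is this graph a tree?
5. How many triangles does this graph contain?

Count: 7 vertices, 8 edges.
Vertex 3 has neighbors [1, 2, 4, 6], degree = 4.
Handshaking lemma: 2 * 8 = 16.
A tree on 7 vertices has 6 edges. This graph has 8 edges (2 extra). Not a tree.
Number of triangles = 1.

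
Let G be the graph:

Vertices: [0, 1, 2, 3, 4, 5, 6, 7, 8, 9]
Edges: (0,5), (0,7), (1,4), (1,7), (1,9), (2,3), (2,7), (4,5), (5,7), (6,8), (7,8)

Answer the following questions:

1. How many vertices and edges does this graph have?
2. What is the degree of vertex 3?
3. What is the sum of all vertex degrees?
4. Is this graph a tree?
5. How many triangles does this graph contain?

Count: 10 vertices, 11 edges.
Vertex 3 has neighbors [2], degree = 1.
Handshaking lemma: 2 * 11 = 22.
A tree on 10 vertices has 9 edges. This graph has 11 edges (2 extra). Not a tree.
Number of triangles = 1.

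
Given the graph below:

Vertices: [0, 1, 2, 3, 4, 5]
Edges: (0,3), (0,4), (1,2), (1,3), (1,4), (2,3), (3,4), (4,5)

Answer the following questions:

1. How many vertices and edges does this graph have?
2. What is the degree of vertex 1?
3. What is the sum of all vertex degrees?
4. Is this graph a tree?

Count: 6 vertices, 8 edges.
Vertex 1 has neighbors [2, 3, 4], degree = 3.
Handshaking lemma: 2 * 8 = 16.
A tree on 6 vertices has 5 edges. This graph has 8 edges (3 extra). Not a tree.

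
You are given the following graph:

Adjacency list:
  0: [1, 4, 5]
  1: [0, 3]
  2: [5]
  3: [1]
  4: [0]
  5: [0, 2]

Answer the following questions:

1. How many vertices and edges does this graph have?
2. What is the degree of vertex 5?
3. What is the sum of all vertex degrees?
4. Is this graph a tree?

Count: 6 vertices, 5 edges.
Vertex 5 has neighbors [0, 2], degree = 2.
Handshaking lemma: 2 * 5 = 10.
A graph is a tree iff it is connected and has exactly n-1 edges. This graph is connected (all 6 vertices in one component) and has 6-1 = 5 edges. It is a tree.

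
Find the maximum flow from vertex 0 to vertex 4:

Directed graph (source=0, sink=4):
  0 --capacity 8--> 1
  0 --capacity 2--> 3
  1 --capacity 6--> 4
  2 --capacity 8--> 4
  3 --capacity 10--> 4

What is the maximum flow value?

Computing max flow:
  Flow on (0->1): 6/8
  Flow on (0->3): 2/2
  Flow on (1->4): 6/6
  Flow on (3->4): 2/10
Maximum flow = 8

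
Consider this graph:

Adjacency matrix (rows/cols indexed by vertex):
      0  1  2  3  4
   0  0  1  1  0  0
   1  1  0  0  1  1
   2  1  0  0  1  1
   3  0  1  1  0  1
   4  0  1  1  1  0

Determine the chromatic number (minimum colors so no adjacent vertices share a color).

The graph has a maximum clique of size 3 (lower bound on chromatic number).
A valid 3-coloring: {0: 1, 1: 0, 2: 0, 3: 1, 4: 2}.
Chromatic number = 3.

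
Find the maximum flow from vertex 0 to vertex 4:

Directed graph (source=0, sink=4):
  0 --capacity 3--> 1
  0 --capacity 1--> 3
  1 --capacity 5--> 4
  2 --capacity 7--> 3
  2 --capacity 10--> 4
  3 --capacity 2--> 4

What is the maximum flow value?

Computing max flow:
  Flow on (0->1): 3/3
  Flow on (0->3): 1/1
  Flow on (1->4): 3/5
  Flow on (3->4): 1/2
Maximum flow = 4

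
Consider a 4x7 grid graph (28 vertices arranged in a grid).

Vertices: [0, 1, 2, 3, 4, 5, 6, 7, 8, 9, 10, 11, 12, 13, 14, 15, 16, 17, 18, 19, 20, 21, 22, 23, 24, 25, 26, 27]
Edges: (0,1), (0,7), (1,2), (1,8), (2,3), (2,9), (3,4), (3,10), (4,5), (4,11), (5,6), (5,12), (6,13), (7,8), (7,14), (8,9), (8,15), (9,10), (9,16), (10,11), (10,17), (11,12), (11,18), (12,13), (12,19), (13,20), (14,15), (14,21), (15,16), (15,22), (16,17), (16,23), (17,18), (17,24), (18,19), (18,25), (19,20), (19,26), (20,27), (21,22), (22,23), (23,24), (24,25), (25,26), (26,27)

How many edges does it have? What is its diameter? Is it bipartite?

A 4x7 grid has 21 vertical edges and 24 horizontal edges.
Total edges = 21 + 24 = 45.
Diameter = (4-1) + (7-1) = 9 (corner to opposite corner).
Grid graphs are bipartite (checkerboard coloring).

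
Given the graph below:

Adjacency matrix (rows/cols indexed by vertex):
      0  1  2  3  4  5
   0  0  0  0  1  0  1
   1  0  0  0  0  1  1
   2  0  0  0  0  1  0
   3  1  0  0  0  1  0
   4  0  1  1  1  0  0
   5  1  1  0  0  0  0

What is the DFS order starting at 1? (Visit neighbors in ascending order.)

DFS from vertex 1 (neighbors processed in ascending order):
Visit order: 1, 4, 2, 3, 0, 5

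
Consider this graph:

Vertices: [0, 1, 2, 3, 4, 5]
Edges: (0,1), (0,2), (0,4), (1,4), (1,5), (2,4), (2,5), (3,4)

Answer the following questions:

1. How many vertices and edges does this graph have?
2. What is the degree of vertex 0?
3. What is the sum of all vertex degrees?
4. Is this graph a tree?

Count: 6 vertices, 8 edges.
Vertex 0 has neighbors [1, 2, 4], degree = 3.
Handshaking lemma: 2 * 8 = 16.
A tree on 6 vertices has 5 edges. This graph has 8 edges (3 extra). Not a tree.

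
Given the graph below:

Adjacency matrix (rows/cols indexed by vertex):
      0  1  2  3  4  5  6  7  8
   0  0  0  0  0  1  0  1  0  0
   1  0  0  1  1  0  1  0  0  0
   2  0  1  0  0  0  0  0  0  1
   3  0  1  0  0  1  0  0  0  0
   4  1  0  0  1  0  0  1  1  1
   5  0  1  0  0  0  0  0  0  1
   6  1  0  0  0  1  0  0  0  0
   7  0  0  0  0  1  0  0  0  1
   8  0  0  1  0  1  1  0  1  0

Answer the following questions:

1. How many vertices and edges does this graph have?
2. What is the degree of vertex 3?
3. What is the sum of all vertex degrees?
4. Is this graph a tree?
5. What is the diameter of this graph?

Count: 9 vertices, 12 edges.
Vertex 3 has neighbors [1, 4], degree = 2.
Handshaking lemma: 2 * 12 = 24.
A tree on 9 vertices has 8 edges. This graph has 12 edges (4 extra). Not a tree.
Diameter (longest shortest path) = 3.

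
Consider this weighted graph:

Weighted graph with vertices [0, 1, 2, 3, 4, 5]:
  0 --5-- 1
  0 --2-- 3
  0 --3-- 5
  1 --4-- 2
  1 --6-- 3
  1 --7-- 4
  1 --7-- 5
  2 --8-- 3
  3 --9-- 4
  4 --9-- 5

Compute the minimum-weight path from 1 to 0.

Using Dijkstra's algorithm from vertex 1:
Shortest path: 1 -> 0
Total weight: 5 = 5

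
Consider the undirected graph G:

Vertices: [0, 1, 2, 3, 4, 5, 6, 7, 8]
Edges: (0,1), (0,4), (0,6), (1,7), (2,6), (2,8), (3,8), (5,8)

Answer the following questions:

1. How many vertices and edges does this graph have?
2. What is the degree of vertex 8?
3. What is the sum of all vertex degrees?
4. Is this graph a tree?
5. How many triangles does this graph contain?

Count: 9 vertices, 8 edges.
Vertex 8 has neighbors [2, 3, 5], degree = 3.
Handshaking lemma: 2 * 8 = 16.
A graph is a tree iff it is connected and has exactly n-1 edges. This graph is connected (all 9 vertices in one component) and has 9-1 = 8 edges. It is a tree.
Number of triangles = 0.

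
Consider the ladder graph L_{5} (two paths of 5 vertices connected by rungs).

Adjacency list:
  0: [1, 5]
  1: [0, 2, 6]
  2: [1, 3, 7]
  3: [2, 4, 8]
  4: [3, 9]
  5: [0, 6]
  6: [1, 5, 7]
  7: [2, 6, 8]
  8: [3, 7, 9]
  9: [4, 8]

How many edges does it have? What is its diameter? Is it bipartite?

Ladder graph L_{5}: 5 rungs + 2 * (5-1) path edges = 5 + 8 = 13 edges.
Diameter = 5.
Ladder graphs are bipartite (alternating coloring along each path).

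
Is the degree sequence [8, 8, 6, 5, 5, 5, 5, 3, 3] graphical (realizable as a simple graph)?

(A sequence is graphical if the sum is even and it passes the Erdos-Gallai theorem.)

Sum of degrees = 48. Sum is even and passes Erdos-Gallai. The sequence IS graphical.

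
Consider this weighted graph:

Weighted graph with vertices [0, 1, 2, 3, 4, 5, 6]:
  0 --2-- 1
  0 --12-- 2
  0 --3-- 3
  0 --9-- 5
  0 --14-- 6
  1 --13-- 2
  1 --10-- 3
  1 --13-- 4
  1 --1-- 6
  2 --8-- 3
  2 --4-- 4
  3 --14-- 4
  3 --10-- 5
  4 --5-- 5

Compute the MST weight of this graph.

Applying Kruskal's algorithm (sort edges by weight, add if no cycle):
  Add (1,6) w=1
  Add (0,1) w=2
  Add (0,3) w=3
  Add (2,4) w=4
  Add (4,5) w=5
  Add (2,3) w=8
  Skip (0,5) w=9 (creates cycle)
  Skip (1,3) w=10 (creates cycle)
  Skip (3,5) w=10 (creates cycle)
  Skip (0,2) w=12 (creates cycle)
  Skip (1,4) w=13 (creates cycle)
  Skip (1,2) w=13 (creates cycle)
  Skip (0,6) w=14 (creates cycle)
  Skip (3,4) w=14 (creates cycle)
MST weight = 23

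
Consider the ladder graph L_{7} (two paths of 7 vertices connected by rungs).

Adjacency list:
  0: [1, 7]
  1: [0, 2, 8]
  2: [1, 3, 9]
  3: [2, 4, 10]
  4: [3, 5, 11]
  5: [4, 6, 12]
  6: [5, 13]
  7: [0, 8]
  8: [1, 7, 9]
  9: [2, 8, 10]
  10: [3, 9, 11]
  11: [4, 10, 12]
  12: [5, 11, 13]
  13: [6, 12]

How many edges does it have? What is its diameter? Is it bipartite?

Ladder graph L_{7}: 7 rungs + 2 * (7-1) path edges = 7 + 12 = 19 edges.
Diameter = 7.
Ladder graphs are bipartite (alternating coloring along each path).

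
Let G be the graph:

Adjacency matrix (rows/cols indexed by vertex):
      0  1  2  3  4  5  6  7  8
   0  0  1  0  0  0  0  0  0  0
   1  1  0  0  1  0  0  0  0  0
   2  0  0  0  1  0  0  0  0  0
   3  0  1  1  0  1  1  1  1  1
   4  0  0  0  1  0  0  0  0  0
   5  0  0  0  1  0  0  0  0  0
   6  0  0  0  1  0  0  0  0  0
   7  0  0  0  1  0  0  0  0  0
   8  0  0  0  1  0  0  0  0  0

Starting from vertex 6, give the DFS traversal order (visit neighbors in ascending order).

DFS from vertex 6 (neighbors processed in ascending order):
Visit order: 6, 3, 1, 0, 2, 4, 5, 7, 8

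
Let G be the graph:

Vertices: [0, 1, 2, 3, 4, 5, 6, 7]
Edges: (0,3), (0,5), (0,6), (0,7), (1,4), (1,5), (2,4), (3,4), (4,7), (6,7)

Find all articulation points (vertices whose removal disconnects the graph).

An articulation point is a vertex whose removal disconnects the graph.
Articulation points: [4]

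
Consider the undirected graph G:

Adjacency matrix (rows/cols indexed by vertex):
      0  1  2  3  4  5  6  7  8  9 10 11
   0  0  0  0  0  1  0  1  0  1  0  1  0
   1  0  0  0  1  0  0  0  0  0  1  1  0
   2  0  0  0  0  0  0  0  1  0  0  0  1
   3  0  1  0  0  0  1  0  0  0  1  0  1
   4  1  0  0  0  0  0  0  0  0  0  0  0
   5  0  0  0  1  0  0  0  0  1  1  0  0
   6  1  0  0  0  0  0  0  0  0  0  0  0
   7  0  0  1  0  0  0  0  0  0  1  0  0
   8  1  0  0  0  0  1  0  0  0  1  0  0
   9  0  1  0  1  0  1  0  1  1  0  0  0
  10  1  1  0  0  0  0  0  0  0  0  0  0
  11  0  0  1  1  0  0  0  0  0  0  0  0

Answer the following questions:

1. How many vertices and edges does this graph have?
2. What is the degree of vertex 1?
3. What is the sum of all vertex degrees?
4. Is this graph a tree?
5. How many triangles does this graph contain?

Count: 12 vertices, 16 edges.
Vertex 1 has neighbors [3, 9, 10], degree = 3.
Handshaking lemma: 2 * 16 = 32.
A tree on 12 vertices has 11 edges. This graph has 16 edges (5 extra). Not a tree.
Number of triangles = 3.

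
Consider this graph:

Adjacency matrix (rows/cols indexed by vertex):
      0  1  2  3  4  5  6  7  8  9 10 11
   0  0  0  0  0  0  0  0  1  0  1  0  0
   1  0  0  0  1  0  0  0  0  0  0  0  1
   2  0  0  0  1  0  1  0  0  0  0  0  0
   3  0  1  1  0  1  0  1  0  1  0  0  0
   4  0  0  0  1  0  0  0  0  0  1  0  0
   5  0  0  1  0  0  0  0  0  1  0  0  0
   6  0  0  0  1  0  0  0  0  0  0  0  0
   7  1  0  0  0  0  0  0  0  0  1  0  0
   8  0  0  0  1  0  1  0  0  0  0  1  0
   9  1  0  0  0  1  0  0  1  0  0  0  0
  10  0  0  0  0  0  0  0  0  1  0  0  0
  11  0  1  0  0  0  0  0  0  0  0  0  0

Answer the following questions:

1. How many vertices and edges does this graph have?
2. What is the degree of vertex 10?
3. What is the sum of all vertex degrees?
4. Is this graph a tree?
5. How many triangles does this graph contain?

Count: 12 vertices, 13 edges.
Vertex 10 has neighbors [8], degree = 1.
Handshaking lemma: 2 * 13 = 26.
A tree on 12 vertices has 11 edges. This graph has 13 edges (2 extra). Not a tree.
Number of triangles = 1.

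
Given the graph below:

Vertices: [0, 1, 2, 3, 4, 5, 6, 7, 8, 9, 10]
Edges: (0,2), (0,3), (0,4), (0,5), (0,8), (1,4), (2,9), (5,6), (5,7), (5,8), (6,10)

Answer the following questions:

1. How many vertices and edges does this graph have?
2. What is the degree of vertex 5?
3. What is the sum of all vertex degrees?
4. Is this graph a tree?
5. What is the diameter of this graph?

Count: 11 vertices, 11 edges.
Vertex 5 has neighbors [0, 6, 7, 8], degree = 4.
Handshaking lemma: 2 * 11 = 22.
A tree on 11 vertices has 10 edges. This graph has 11 edges (1 extra). Not a tree.
Diameter (longest shortest path) = 5.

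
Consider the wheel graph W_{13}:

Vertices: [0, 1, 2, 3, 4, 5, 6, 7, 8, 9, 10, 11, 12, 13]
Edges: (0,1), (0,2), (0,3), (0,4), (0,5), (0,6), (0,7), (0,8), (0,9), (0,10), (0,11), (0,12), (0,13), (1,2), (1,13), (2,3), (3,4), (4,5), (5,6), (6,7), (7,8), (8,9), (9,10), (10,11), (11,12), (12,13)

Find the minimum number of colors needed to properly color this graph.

W_{13} = C_{13} plus a hub adjacent to every cycle vertex.
The outer cycle needs 3 colors (odd cycle); the hub is adjacent to all of them so needs a fresh color.
Chromatic number = 3 + 1 = 4.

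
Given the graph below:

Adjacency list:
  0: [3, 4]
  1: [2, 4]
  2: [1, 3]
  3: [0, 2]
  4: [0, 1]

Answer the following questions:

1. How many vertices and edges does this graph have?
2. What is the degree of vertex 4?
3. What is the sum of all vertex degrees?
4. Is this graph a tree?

Count: 5 vertices, 5 edges.
Vertex 4 has neighbors [0, 1], degree = 2.
Handshaking lemma: 2 * 5 = 10.
A tree on 5 vertices has 4 edges. This graph has 5 edges (1 extra). Not a tree.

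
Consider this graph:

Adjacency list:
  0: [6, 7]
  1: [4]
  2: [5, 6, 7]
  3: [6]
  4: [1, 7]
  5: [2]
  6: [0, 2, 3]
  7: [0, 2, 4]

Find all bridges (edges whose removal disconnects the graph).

A bridge is an edge whose removal increases the number of connected components.
Bridges found: (1,4), (2,5), (3,6), (4,7)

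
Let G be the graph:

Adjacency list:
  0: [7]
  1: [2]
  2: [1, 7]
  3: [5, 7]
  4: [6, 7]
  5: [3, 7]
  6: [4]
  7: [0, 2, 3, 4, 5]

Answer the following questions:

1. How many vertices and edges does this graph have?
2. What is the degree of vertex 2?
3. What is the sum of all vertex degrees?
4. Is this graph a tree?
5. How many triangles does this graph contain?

Count: 8 vertices, 8 edges.
Vertex 2 has neighbors [1, 7], degree = 2.
Handshaking lemma: 2 * 8 = 16.
A tree on 8 vertices has 7 edges. This graph has 8 edges (1 extra). Not a tree.
Number of triangles = 1.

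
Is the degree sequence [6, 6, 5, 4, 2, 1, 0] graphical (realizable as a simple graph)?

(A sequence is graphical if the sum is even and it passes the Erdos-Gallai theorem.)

Sum of degrees = 24. Sum is even but fails Erdos-Gallai. The sequence is NOT graphical.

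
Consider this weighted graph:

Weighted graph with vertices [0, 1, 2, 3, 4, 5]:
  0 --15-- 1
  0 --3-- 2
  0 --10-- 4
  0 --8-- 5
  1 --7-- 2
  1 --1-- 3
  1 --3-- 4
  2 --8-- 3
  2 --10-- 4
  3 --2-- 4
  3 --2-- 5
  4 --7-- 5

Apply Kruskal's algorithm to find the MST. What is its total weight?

Applying Kruskal's algorithm (sort edges by weight, add if no cycle):
  Add (1,3) w=1
  Add (3,4) w=2
  Add (3,5) w=2
  Add (0,2) w=3
  Skip (1,4) w=3 (creates cycle)
  Add (1,2) w=7
  Skip (4,5) w=7 (creates cycle)
  Skip (0,5) w=8 (creates cycle)
  Skip (2,3) w=8 (creates cycle)
  Skip (0,4) w=10 (creates cycle)
  Skip (2,4) w=10 (creates cycle)
  Skip (0,1) w=15 (creates cycle)
MST weight = 15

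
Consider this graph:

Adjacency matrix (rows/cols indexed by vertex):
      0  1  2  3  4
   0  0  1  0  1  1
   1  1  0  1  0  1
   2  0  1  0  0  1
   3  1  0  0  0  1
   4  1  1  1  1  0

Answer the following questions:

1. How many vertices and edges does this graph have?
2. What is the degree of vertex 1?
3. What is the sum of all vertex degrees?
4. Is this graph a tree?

Count: 5 vertices, 7 edges.
Vertex 1 has neighbors [0, 2, 4], degree = 3.
Handshaking lemma: 2 * 7 = 14.
A tree on 5 vertices has 4 edges. This graph has 7 edges (3 extra). Not a tree.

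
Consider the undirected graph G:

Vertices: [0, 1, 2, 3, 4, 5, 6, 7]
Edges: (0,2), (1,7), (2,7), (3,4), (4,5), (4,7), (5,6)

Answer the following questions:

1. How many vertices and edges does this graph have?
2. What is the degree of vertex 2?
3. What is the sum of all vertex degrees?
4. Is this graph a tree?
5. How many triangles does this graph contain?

Count: 8 vertices, 7 edges.
Vertex 2 has neighbors [0, 7], degree = 2.
Handshaking lemma: 2 * 7 = 14.
A graph is a tree iff it is connected and has exactly n-1 edges. This graph is connected (all 8 vertices in one component) and has 8-1 = 7 edges. It is a tree.
Number of triangles = 0.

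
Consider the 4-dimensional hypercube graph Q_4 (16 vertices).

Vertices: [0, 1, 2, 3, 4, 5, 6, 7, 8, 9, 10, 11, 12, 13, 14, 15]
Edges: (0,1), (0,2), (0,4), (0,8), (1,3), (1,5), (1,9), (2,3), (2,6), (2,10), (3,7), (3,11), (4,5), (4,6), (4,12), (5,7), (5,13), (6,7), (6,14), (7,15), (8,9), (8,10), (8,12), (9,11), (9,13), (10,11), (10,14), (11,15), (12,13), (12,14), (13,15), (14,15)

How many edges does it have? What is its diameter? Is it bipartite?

The 4-dimensional hypercube Q_4 has 16 vertices and each vertex has degree 4.
Total edges = 16 * 4 / 2 = 32.
Diameter = 4 (max Hamming distance between binary labels).
Hypercubes are bipartite (partition by parity of binary representation).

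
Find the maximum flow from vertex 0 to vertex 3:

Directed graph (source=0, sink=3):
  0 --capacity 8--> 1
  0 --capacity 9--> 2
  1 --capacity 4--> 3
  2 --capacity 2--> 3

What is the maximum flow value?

Computing max flow:
  Flow on (0->1): 4/8
  Flow on (0->2): 2/9
  Flow on (1->3): 4/4
  Flow on (2->3): 2/2
Maximum flow = 6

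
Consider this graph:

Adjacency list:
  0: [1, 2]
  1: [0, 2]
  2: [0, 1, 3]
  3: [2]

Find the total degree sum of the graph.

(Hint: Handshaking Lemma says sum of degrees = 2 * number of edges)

Count edges: 4 edges.
By Handshaking Lemma: sum of degrees = 2 * 4 = 8.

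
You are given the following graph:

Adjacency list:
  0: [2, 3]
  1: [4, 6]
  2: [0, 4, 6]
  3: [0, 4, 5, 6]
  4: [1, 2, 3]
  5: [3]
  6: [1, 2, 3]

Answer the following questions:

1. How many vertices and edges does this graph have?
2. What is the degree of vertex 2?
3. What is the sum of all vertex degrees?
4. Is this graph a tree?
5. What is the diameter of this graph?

Count: 7 vertices, 9 edges.
Vertex 2 has neighbors [0, 4, 6], degree = 3.
Handshaking lemma: 2 * 9 = 18.
A tree on 7 vertices has 6 edges. This graph has 9 edges (3 extra). Not a tree.
Diameter (longest shortest path) = 3.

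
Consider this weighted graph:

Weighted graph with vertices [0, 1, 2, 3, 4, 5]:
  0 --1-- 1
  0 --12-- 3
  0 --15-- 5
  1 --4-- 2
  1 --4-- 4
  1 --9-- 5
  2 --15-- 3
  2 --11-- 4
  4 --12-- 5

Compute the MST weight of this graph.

Applying Kruskal's algorithm (sort edges by weight, add if no cycle):
  Add (0,1) w=1
  Add (1,2) w=4
  Add (1,4) w=4
  Add (1,5) w=9
  Skip (2,4) w=11 (creates cycle)
  Add (0,3) w=12
  Skip (4,5) w=12 (creates cycle)
  Skip (0,5) w=15 (creates cycle)
  Skip (2,3) w=15 (creates cycle)
MST weight = 30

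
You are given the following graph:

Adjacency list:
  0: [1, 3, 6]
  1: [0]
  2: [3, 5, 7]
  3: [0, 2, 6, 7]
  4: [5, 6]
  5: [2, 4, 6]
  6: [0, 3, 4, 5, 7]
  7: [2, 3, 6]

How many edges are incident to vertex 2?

Vertex 2 has neighbors [3, 5, 7], so deg(2) = 3.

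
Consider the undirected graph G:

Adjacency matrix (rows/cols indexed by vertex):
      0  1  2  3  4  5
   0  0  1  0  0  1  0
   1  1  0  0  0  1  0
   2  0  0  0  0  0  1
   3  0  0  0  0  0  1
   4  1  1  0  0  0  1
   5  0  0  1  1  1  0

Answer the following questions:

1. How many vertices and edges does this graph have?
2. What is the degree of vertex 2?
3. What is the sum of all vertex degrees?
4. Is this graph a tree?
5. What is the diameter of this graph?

Count: 6 vertices, 6 edges.
Vertex 2 has neighbors [5], degree = 1.
Handshaking lemma: 2 * 6 = 12.
A tree on 6 vertices has 5 edges. This graph has 6 edges (1 extra). Not a tree.
Diameter (longest shortest path) = 3.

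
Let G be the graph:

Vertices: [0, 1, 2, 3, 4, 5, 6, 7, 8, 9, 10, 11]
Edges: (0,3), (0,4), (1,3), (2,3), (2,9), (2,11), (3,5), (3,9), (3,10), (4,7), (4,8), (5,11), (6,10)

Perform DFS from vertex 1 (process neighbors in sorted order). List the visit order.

DFS from vertex 1 (neighbors processed in ascending order):
Visit order: 1, 3, 0, 4, 7, 8, 2, 9, 11, 5, 10, 6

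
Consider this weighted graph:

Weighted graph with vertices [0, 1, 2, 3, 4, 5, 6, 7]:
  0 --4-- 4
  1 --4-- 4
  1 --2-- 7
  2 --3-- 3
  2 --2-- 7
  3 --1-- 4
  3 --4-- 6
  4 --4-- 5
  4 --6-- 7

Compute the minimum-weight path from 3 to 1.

Using Dijkstra's algorithm from vertex 3:
Shortest path: 3 -> 4 -> 1
Total weight: 1 + 4 = 5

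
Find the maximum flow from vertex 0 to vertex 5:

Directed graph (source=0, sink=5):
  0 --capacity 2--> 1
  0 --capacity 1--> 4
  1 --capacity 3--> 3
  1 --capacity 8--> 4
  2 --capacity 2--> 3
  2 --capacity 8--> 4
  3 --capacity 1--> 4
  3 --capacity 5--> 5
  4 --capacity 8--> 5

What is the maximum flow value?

Computing max flow:
  Flow on (0->1): 2/2
  Flow on (0->4): 1/1
  Flow on (1->3): 2/3
  Flow on (3->5): 2/5
  Flow on (4->5): 1/8
Maximum flow = 3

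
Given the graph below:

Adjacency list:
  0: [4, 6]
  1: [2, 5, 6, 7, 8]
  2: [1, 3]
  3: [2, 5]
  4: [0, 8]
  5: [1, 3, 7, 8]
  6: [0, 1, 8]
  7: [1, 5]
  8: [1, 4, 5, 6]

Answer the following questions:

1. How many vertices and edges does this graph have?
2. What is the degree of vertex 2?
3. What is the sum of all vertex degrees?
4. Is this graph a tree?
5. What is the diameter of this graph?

Count: 9 vertices, 13 edges.
Vertex 2 has neighbors [1, 3], degree = 2.
Handshaking lemma: 2 * 13 = 26.
A tree on 9 vertices has 8 edges. This graph has 13 edges (5 extra). Not a tree.
Diameter (longest shortest path) = 4.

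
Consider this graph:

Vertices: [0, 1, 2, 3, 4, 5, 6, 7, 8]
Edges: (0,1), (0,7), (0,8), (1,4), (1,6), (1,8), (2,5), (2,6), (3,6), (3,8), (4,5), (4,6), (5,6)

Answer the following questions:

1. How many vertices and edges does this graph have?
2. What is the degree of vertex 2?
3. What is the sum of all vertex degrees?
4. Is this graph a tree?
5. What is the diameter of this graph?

Count: 9 vertices, 13 edges.
Vertex 2 has neighbors [5, 6], degree = 2.
Handshaking lemma: 2 * 13 = 26.
A tree on 9 vertices has 8 edges. This graph has 13 edges (5 extra). Not a tree.
Diameter (longest shortest path) = 4.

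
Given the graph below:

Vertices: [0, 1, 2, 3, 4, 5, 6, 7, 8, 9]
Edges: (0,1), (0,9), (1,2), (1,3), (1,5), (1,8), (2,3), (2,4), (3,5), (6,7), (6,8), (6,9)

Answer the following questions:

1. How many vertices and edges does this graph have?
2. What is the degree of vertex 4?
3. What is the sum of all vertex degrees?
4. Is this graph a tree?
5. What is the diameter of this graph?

Count: 10 vertices, 12 edges.
Vertex 4 has neighbors [2], degree = 1.
Handshaking lemma: 2 * 12 = 24.
A tree on 10 vertices has 9 edges. This graph has 12 edges (3 extra). Not a tree.
Diameter (longest shortest path) = 5.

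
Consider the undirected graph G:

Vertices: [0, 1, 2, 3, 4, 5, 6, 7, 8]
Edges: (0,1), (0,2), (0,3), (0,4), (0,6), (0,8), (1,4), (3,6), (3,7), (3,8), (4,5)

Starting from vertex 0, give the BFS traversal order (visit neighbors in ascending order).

BFS from vertex 0 (neighbors processed in ascending order):
Visit order: 0, 1, 2, 3, 4, 6, 8, 7, 5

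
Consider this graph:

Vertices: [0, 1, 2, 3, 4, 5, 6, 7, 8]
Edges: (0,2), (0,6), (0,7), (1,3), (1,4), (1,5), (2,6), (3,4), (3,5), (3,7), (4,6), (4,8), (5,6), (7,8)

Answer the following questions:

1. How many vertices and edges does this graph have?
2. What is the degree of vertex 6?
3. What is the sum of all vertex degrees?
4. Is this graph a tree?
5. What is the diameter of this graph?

Count: 9 vertices, 14 edges.
Vertex 6 has neighbors [0, 2, 4, 5], degree = 4.
Handshaking lemma: 2 * 14 = 28.
A tree on 9 vertices has 8 edges. This graph has 14 edges (6 extra). Not a tree.
Diameter (longest shortest path) = 3.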